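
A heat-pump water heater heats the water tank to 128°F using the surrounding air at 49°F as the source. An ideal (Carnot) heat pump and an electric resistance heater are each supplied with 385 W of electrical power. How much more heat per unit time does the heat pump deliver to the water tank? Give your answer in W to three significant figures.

2480 W

In absolute terms T_C = 282.59 K and T_H = 326.48 K, so ΔT = 43.89 K.
COP_Carnot = T_H/ΔT = 326.48/43.89 = 7.439.
The heat pump delivers Q̇_H = COP × Ẇ = 2864 W; the resistance heater delivers Ẇ = 385.0 W.
Extra = (COP − 1)·Ẇ = 2479 W.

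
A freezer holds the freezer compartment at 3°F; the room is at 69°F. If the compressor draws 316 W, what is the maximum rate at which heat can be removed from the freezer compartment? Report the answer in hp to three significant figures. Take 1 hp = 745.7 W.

2.97 hp

In absolute terms T_C = 257.04 K and T_H = 293.71 K, so ΔT = 36.67 K.
COP_Carnot = T_C/ΔT = 257.04/36.67 = 7.010.
Q̇_max = COP_Carnot × Ẇ = 7.010 × 316.0 W = 2215 W = 2.971 hp.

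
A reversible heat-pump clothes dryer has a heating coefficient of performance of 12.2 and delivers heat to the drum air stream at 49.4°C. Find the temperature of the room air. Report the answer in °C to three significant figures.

COP_HP = T_H/(T_H − T_C) gives T_H − T_C = T_H/COP.
With T_H = 322.55 K, T_C = 322.55 × (1 − 1/12.2) = 296.11 K.
Converting, 296.11 K = 22.96°C.

23.0 °C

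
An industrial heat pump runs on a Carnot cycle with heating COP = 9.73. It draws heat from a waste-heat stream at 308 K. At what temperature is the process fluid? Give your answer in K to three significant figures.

COP_HP = T_H/(T_H − T_C) rearranges to T_H = COP·T_C/(COP − 1).
With T_C = 308.00 K, T_H = 9.73 × 308.00/8.730 = 343.28 K.

343 K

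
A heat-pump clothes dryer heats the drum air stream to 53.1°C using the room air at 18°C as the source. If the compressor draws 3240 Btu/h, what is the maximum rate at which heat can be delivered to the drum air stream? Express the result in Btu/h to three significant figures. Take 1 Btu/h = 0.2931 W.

In absolute terms T_C = 291.15 K and T_H = 326.25 K, so ΔT = 35.10 K.
COP_Carnot = T_H/ΔT = 326.25/35.10 = 9.295.
Q̇_max = COP_Carnot × Ẇ = 9.295 × 3240 Btu/h = 30120 Btu/h.

30100 Btu/h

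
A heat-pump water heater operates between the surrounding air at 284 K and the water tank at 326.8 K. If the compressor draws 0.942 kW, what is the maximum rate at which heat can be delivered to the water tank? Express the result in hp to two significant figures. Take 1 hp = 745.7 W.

9.6 hp

The reservoir spacing is ΔT = 326.8 − 284 = 42.80 K.
COP_Carnot = T_H/ΔT = 326.80/42.80 = 7.636.
Q̇_max = COP_Carnot × Ẇ = 7.636 × 0.9420 kW = 7.193 kW = 9.646 hp.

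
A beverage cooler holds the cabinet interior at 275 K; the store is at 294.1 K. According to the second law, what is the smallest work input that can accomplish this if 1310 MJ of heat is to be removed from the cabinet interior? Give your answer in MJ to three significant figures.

The reservoir spacing is ΔT = 294.1 − 275 = 19.10 K.
The reversible limit is COP_R = T_C/ΔT = 14.40, so W_min = Q_C/COP = Q_C·ΔT/T_C.
W_min = 1310 × 19.10/275.00 = 90.99 MJ.

91.0 MJ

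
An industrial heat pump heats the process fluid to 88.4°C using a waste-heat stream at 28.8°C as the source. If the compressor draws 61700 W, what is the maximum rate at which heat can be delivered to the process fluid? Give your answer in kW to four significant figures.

374.3 kW

In absolute terms T_C = 301.95 K and T_H = 361.55 K, so ΔT = 59.60 K.
COP_Carnot = T_H/ΔT = 361.55/59.60 = 6.066.
Q̇_max = COP_Carnot × Ẇ = 6.066 × 61700 W = 374300 W = 374.3 kW.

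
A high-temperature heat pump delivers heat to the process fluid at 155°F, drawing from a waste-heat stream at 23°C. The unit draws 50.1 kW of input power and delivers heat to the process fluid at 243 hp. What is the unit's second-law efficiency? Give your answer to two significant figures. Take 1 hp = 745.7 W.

0.48

Converting, Q̇_H = 243.0 hp = 181.2 kW, so COP_actual = Q̇_H/Ẇ = 181.2/50.10 = 3.617.
In absolute terms T_C = 296.15 K and T_H = 341.48 K, so ΔT = 45.33 K.
COP_Carnot = T_H/ΔT = 341.48/45.33 = 7.533.
η_II = COP_actual/COP_Carnot = 3.617/7.533 = 0.4802.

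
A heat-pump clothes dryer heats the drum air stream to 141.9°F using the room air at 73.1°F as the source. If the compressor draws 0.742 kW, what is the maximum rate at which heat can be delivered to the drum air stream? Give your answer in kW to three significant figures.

In absolute terms T_C = 295.98 K and T_H = 334.21 K, so ΔT = 38.22 K.
COP_Carnot = T_H/ΔT = 334.21/38.22 = 8.744.
Q̇_max = COP_Carnot × Ẇ = 8.744 × 0.7420 kW = 6.488 kW.

6.49 kW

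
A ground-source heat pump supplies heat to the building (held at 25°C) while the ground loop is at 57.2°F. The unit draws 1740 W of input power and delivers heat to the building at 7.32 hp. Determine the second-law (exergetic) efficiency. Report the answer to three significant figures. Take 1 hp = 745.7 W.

0.116

Converting, Q̇_H = 7.320 hp = 5459 W, so COP_actual = Q̇_H/Ẇ = 5459/1740 = 3.137.
In absolute terms T_C = 287.15 K and T_H = 298.15 K, so ΔT = 11.00 K.
COP_Carnot = T_H/ΔT = 298.15/11.00 = 27.10.
η_II = COP_actual/COP_Carnot = 3.137/27.10 = 0.1157.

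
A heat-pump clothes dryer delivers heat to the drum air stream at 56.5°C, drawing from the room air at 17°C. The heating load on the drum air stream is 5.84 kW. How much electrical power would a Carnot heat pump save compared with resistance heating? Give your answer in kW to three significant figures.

In absolute terms T_C = 290.15 K and T_H = 329.65 K, so ΔT = 39.50 K.
COP_Carnot = T_H/ΔT = 329.65/39.50 = 8.346.
Resistance heating needs Ẇ_res = Q̇_H = 5.840 kW; the reversible heat pump needs only Ẇ_hp = Q̇_H/COP = 0.6998 kW.
Saving = 5.840 − 0.6998 = 5.140 kW.

5.14 kW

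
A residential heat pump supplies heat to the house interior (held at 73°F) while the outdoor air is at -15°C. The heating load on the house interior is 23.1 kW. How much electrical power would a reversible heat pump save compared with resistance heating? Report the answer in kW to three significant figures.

20.2 kW

In absolute terms T_C = 258.15 K and T_H = 295.93 K, so ΔT = 37.78 K.
COP_Carnot = T_H/ΔT = 295.93/37.78 = 7.833.
Resistance heating needs Ẇ_res = Q̇_H = 23.10 kW; the reversible heat pump needs only Ẇ_hp = Q̇_H/COP = 2.949 kW.
Saving = 23.10 − 2.949 = 20.15 kW.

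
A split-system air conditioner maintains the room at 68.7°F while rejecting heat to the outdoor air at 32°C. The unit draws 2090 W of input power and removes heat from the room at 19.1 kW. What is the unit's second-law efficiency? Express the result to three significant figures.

0.361

Converting, Q̇_C = 19.10 kW = 19100 W, so COP_actual = Q̇_C/Ẇ = 19100/2090 = 9.139.
In absolute terms T_C = 293.54 K and T_H = 305.15 K, so ΔT = 11.61 K.
COP_Carnot = T_C/ΔT = 293.54/11.61 = 25.28.
η_II = COP_actual/COP_Carnot = 9.139/25.28 = 0.3615.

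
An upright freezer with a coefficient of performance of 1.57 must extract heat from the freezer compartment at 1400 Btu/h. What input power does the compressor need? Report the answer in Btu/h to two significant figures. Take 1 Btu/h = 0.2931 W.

Ẇ = Q̇_C/COP = 1400/1.57 = 891.7 Btu/h.

890 Btu/h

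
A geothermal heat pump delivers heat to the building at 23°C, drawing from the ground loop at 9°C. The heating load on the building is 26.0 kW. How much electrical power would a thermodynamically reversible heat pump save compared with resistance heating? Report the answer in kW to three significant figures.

24.8 kW

In absolute terms T_C = 282.15 K and T_H = 296.15 K, so ΔT = 14.00 K.
COP_Carnot = T_H/ΔT = 296.15/14.00 = 21.15.
Resistance heating needs Ẇ_res = Q̇_H = 26.00 kW; the reversible heat pump needs only Ẇ_hp = Q̇_H/COP = 1.229 kW.
Saving = 26.00 − 1.229 = 24.77 kW.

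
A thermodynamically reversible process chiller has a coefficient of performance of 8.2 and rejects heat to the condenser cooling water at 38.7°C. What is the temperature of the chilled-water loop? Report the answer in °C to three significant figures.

For a Carnot refrigerator COP_R = T_C/(T_H − T_C), so T_C = COP·T_H/(1 + COP).
With T_H = 311.85 K, T_C = 8.2 × 311.85/9.200 = 277.95 K.
Converting, 277.95 K = 4.80°C.

4.80 °C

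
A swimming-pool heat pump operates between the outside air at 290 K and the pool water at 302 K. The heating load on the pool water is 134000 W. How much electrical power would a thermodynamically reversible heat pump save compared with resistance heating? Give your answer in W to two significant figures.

130000 W

The reservoir spacing is ΔT = 302 − 290 = 12.00 K.
COP_Carnot = T_H/ΔT = 302.00/12.00 = 25.17.
Resistance heating needs Ẇ_res = Q̇_H = 134000 W; the reversible heat pump needs only Ẇ_hp = Q̇_H/COP = 5325 W.
Saving = 134000 − 5325 = 128700 W.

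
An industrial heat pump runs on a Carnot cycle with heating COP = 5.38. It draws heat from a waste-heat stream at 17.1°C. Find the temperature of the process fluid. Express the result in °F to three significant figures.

182 °F

COP_HP = T_H/(T_H − T_C) rearranges to T_H = COP·T_C/(COP − 1).
With T_C = 290.25 K, T_H = 5.38 × 290.25/4.380 = 356.52 K.
Converting, 356.52 K = 182.06°F.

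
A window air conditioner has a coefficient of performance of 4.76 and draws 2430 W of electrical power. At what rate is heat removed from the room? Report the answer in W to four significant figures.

Q̇_C = COP × Ẇ = 4.76 × 2430 = 11570 W.

11570 W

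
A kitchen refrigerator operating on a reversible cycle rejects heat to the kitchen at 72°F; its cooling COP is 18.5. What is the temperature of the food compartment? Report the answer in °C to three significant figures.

For a Carnot refrigerator COP_R = T_C/(T_H − T_C), so T_C = COP·T_H/(1 + COP).
With T_H = 295.37 K, T_C = 18.5 × 295.37/19.50 = 280.22 K.
Converting, 280.22 K = 7.07°C.

7.07 °C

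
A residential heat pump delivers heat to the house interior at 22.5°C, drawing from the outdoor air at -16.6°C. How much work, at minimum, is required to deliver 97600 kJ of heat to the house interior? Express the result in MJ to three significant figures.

In absolute terms T_C = 256.55 K and T_H = 295.65 K, so ΔT = 39.10 K.
The reversible limit is COP_HP = T_H/ΔT = 7.561, so W_min = Q_H/COP = Q_H·ΔT/T_H.
W_min = 97600 × 39.10/295.65 = 12910 kJ = 12.91 MJ.

12.9 MJ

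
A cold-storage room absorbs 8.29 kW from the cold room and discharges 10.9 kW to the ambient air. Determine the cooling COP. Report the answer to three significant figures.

The first law gives Q̇_H = Q̇_C + Ẇ, so the three rates are Q̇_C = 8.290, Q̇_H = 10.90, Ẇ = 2.610 kW.
COP_R = Q̇_C/Ẇ = 8.290/2.610 = 3.176.

3.18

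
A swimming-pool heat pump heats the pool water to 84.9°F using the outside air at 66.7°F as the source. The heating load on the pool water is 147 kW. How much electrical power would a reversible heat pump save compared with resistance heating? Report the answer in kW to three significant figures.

In absolute terms T_C = 292.43 K and T_H = 302.54 K, so ΔT = 10.11 K.
COP_Carnot = T_H/ΔT = 302.54/10.11 = 29.92.
Resistance heating needs Ẇ_res = Q̇_H = 147.0 kW; the reversible heat pump needs only Ẇ_hp = Q̇_H/COP = 4.913 kW.
Saving = 147.0 − 4.913 = 142.1 kW.

142 kW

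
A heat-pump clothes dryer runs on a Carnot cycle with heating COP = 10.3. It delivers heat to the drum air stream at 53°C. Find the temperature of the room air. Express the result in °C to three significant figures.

21.3 °C

COP_HP = T_H/(T_H − T_C) gives T_H − T_C = T_H/COP.
With T_H = 326.15 K, T_C = 326.15 × (1 − 1/10.3) = 294.48 K.
Converting, 294.48 K = 21.33°C.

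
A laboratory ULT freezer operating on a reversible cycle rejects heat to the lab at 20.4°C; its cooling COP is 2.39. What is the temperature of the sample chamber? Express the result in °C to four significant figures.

For a Carnot refrigerator COP_R = T_C/(T_H − T_C), so T_C = COP·T_H/(1 + COP).
With T_H = 293.55 K, T_C = 2.39 × 293.55/3.390 = 206.96 K.
Converting, 206.96 K = -66.19°C.

-66.19 °C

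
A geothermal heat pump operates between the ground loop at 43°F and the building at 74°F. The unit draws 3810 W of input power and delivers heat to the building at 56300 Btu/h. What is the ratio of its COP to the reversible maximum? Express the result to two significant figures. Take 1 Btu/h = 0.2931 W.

0.25

Converting, Q̇_H = 56300 Btu/h = 16500 W, so COP_actual = Q̇_H/Ẇ = 16500/3810 = 4.331.
In absolute terms T_C = 279.26 K and T_H = 296.48 K, so ΔT = 17.22 K.
COP_Carnot = T_H/ΔT = 296.48/17.22 = 17.22.
η_II = COP_actual/COP_Carnot = 4.331/17.22 = 0.2516.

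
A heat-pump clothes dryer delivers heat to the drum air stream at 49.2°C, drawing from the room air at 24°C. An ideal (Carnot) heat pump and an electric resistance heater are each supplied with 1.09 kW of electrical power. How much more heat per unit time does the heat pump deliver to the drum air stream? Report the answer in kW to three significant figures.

12.9 kW

In absolute terms T_C = 297.15 K and T_H = 322.35 K, so ΔT = 25.20 K.
COP_Carnot = T_H/ΔT = 322.35/25.20 = 12.79.
The heat pump delivers Q̇_H = COP × Ẇ = 13.94 kW; the resistance heater delivers Ẇ = 1.090 kW.
Extra = (COP − 1)·Ẇ = 12.85 kW.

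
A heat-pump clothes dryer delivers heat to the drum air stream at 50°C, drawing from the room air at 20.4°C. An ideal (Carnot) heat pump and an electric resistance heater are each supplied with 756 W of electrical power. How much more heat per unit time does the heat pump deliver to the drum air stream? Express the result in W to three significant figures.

In absolute terms T_C = 293.55 K and T_H = 323.15 K, so ΔT = 29.60 K.
COP_Carnot = T_H/ΔT = 323.15/29.60 = 10.92.
The heat pump delivers Q̇_H = COP × Ẇ = 8253 W; the resistance heater delivers Ẇ = 756.0 W.
Extra = (COP − 1)·Ẇ = 7497 W.

7500 W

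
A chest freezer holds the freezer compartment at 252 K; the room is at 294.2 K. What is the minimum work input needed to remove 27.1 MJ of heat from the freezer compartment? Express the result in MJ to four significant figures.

The reservoir spacing is ΔT = 294.2 − 252 = 42.20 K.
The reversible limit is COP_R = T_C/ΔT = 5.972, so W_min = Q_C/COP = Q_C·ΔT/T_C.
W_min = 27.10 × 42.20/252.00 = 4.538 MJ.

4.538 MJ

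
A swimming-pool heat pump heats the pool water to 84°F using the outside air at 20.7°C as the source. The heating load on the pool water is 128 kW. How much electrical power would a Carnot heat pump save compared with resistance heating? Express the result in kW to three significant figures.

125 kW

In absolute terms T_C = 293.85 K and T_H = 302.04 K, so ΔT = 8.189 K.
COP_Carnot = T_H/ΔT = 302.04/8.189 = 36.88.
Resistance heating needs Ẇ_res = Q̇_H = 128.0 kW; the reversible heat pump needs only Ẇ_hp = Q̇_H/COP = 3.470 kW.
Saving = 128.0 − 3.470 = 124.5 kW.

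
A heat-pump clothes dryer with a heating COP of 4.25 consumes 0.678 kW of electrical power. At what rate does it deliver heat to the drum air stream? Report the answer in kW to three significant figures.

Q̇_H = COP_HP × Ẇ = 4.25 × 0.6780 = 2.882 kW.

2.88 kW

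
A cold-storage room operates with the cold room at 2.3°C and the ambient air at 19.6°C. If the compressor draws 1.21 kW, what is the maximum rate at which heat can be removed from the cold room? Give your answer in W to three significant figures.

19300 W

In absolute terms T_C = 275.45 K and T_H = 292.75 K, so ΔT = 17.30 K.
COP_Carnot = T_C/ΔT = 275.45/17.30 = 15.92.
Q̇_max = COP_Carnot × Ẇ = 15.92 × 1.210 kW = 19.27 kW = 19270 W.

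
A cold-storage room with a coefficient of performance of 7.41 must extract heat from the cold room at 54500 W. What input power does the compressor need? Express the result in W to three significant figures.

7350 W

Ẇ = Q̇_C/COP = 54500/7.41 = 7355 W.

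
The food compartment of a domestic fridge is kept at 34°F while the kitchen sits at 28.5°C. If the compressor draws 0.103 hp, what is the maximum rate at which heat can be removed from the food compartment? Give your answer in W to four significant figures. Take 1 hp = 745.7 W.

769.1 W

In absolute terms T_C = 274.26 K and T_H = 301.65 K, so ΔT = 27.39 K.
COP_Carnot = T_C/ΔT = 274.26/27.39 = 10.01.
Q̇_max = COP_Carnot × Ẇ = 10.01 × 0.1030 hp = 1.031 hp = 769.1 W.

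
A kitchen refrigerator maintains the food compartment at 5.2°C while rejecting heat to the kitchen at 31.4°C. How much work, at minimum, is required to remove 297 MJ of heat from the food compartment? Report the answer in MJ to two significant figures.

28 MJ

In absolute terms T_C = 278.35 K and T_H = 304.55 K, so ΔT = 26.20 K.
The reversible limit is COP_R = T_C/ΔT = 10.62, so W_min = Q_C/COP = Q_C·ΔT/T_C.
W_min = 297.0 × 26.20/278.35 = 27.96 MJ.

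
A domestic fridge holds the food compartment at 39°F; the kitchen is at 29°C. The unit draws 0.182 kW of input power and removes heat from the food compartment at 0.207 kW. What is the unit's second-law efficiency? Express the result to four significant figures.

COP_actual = Q̇_C/Ẇ = 0.2070/0.1820 = 1.137.
In absolute terms T_C = 277.04 K and T_H = 302.15 K, so ΔT = 25.11 K.
COP_Carnot = T_C/ΔT = 277.04/25.11 = 11.03.
η_II = COP_actual/COP_Carnot = 1.137/11.03 = 0.1031.

0.1031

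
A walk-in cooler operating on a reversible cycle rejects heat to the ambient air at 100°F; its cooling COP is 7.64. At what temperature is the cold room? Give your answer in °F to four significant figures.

35.22 °F

For a Carnot refrigerator COP_R = T_C/(T_H − T_C), so T_C = COP·T_H/(1 + COP).
With T_H = 310.93 K, T_C = 7.64 × 310.93/8.640 = 274.94 K.
Converting, 274.94 K = 35.22°F.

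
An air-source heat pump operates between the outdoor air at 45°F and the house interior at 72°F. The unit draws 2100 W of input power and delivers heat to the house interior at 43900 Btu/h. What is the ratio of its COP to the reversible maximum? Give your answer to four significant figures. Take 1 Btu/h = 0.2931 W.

Converting, Q̇_H = 43900 Btu/h = 12870 W, so COP_actual = Q̇_H/Ẇ = 12870/2100 = 6.127.
In absolute terms T_C = 280.37 K and T_H = 295.37 K, so ΔT = 15.00 K.
COP_Carnot = T_H/ΔT = 295.37/15.00 = 19.69.
η_II = COP_actual/COP_Carnot = 6.127/19.69 = 0.3112.

0.3112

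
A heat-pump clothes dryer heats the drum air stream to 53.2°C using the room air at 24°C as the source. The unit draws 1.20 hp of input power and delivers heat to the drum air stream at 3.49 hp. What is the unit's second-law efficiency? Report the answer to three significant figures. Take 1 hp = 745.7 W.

COP_actual = Q̇_H/Ẇ = 3.490/1.200 = 2.908.
In absolute terms T_C = 297.15 K and T_H = 326.35 K, so ΔT = 29.20 K.
COP_Carnot = T_H/ΔT = 326.35/29.20 = 11.18.
η_II = COP_actual/COP_Carnot = 2.908/11.18 = 0.2602.

0.260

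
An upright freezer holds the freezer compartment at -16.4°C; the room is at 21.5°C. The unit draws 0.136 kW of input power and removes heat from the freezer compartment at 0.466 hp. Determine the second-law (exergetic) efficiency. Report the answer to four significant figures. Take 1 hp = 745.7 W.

Converting, Q̇_C = 0.4660 hp = 0.3475 kW, so COP_actual = Q̇_C/Ẇ = 0.3475/0.1360 = 2.555.
In absolute terms T_C = 256.75 K and T_H = 294.65 K, so ΔT = 37.90 K.
COP_Carnot = T_C/ΔT = 256.75/37.90 = 6.774.
η_II = COP_actual/COP_Carnot = 2.555/6.774 = 0.3772.

0.3772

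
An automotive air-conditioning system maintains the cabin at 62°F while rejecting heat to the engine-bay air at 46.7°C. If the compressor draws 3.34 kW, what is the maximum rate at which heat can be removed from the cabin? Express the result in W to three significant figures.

32200 W

In absolute terms T_C = 289.82 K and T_H = 319.85 K, so ΔT = 30.03 K.
COP_Carnot = T_C/ΔT = 289.82/30.03 = 9.650.
Q̇_max = COP_Carnot × Ẇ = 9.650 × 3.340 kW = 32.23 kW = 32230 W.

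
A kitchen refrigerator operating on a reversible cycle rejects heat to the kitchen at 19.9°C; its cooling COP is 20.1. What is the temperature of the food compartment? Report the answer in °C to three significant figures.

For a Carnot refrigerator COP_R = T_C/(T_H − T_C), so T_C = COP·T_H/(1 + COP).
With T_H = 293.05 K, T_C = 20.1 × 293.05/21.10 = 279.16 K.
Converting, 279.16 K = 6.01°C.

6.01 °C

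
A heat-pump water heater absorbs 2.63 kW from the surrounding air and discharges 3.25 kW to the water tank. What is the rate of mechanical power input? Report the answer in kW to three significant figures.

For a cyclic device the first law requires Q̇_H = Q̇_C + Ẇ.
Ẇ = Q̇_H − Q̇_C = 0.6200 kW.

0.620 kW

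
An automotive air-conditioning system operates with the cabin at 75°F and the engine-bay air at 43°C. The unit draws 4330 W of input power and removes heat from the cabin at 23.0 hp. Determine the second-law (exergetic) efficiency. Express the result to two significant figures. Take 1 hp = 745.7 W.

Converting, Q̇_C = 23.00 hp = 17150 W, so COP_actual = Q̇_C/Ẇ = 17150/4330 = 3.961.
In absolute terms T_C = 297.04 K and T_H = 316.15 K, so ΔT = 19.11 K.
COP_Carnot = T_C/ΔT = 297.04/19.11 = 15.54.
η_II = COP_actual/COP_Carnot = 3.961/15.54 = 0.2548.

0.25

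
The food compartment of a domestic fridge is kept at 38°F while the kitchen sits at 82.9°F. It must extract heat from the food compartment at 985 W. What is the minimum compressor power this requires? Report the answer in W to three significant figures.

88.9 W

In absolute terms T_C = 276.48 K and T_H = 301.43 K, so ΔT = 24.94 K.
COP_Carnot = T_C/ΔT = 276.48/24.94 = 11.08.
Ẇ_min = Q̇/COP_Carnot = 985.0/11.08 = 88.87 W.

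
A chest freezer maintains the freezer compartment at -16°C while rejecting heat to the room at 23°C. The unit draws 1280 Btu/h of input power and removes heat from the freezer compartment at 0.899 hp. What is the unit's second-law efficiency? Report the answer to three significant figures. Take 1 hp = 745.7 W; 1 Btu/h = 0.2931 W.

0.271

Converting, Q̇_C = 0.8990 hp = 2287 Btu/h, so COP_actual = Q̇_C/Ẇ = 2287/1280 = 1.787.
In absolute terms T_C = 257.15 K and T_H = 296.15 K, so ΔT = 39.00 K.
COP_Carnot = T_C/ΔT = 257.15/39.00 = 6.594.
η_II = COP_actual/COP_Carnot = 1.787/6.594 = 0.2710.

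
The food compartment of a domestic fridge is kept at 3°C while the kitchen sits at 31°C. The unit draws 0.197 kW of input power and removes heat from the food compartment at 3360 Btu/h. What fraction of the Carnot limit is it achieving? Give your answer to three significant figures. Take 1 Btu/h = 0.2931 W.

Converting, Q̇_C = 3360 Btu/h = 0.9848 kW, so COP_actual = Q̇_C/Ẇ = 0.9848/0.1970 = 4.999.
In absolute terms T_C = 276.15 K and T_H = 304.15 K, so ΔT = 28.00 K.
COP_Carnot = T_C/ΔT = 276.15/28.00 = 9.863.
η_II = COP_actual/COP_Carnot = 4.999/9.863 = 0.5069.

0.507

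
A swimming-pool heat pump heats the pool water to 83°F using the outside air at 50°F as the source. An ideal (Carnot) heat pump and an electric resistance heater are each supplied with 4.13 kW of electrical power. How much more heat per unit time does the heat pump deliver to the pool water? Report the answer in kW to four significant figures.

63.79 kW

In absolute terms T_C = 283.15 K and T_H = 301.48 K, so ΔT = 18.33 K.
COP_Carnot = T_H/ΔT = 301.48/18.33 = 16.44.
The heat pump delivers Q̇_H = COP × Ẇ = 67.92 kW; the resistance heater delivers Ẇ = 4.130 kW.
Extra = (COP − 1)·Ẇ = 63.79 kW.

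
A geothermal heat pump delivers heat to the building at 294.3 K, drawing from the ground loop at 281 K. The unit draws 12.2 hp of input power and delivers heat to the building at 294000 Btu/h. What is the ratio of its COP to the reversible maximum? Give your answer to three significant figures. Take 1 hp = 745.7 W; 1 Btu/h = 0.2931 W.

0.428

Converting, Q̇_H = 294000 Btu/h = 115.6 hp, so COP_actual = Q̇_H/Ẇ = 115.6/12.20 = 9.472.
The reservoir spacing is ΔT = 294.3 − 281 = 13.30 K.
COP_Carnot = T_H/ΔT = 294.30/13.30 = 22.13.
η_II = COP_actual/COP_Carnot = 9.472/22.13 = 0.4281.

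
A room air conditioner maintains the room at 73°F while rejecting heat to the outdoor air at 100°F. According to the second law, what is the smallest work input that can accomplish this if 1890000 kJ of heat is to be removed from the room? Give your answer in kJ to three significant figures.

95800 kJ

In absolute terms T_C = 295.93 K and T_H = 310.93 K, so ΔT = 15.00 K.
The reversible limit is COP_R = T_C/ΔT = 19.73, so W_min = Q_C/COP = Q_C·ΔT/T_C.
W_min = 1890000 × 15.00/295.93 = 95800 kJ.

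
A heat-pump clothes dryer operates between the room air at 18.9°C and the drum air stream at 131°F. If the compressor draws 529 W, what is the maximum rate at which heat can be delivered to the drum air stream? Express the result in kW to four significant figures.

4.809 kW

In absolute terms T_C = 292.05 K and T_H = 328.15 K, so ΔT = 36.10 K.
COP_Carnot = T_H/ΔT = 328.15/36.10 = 9.090.
Q̇_max = COP_Carnot × Ẇ = 9.090 × 529.0 W = 4809 W = 4.809 kW.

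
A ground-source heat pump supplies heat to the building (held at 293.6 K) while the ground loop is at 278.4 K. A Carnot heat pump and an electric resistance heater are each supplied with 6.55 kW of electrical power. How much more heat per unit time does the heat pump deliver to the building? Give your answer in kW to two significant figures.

The reservoir spacing is ΔT = 293.6 − 278.4 = 15.20 K.
COP_Carnot = T_H/ΔT = 293.60/15.20 = 19.32.
The heat pump delivers Q̇_H = COP × Ẇ = 126.5 kW; the resistance heater delivers Ẇ = 6.550 kW.
Extra = (COP − 1)·Ẇ = 120.0 kW.

120 kW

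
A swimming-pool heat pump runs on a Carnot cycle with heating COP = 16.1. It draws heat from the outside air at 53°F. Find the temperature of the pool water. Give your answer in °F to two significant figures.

87 °F

COP_HP = T_H/(T_H − T_C) rearranges to T_H = COP·T_C/(COP − 1).
With T_C = 284.82 K, T_H = 16.1 × 284.82/15.10 = 303.68 K.
Converting, 303.68 K = 86.95°F.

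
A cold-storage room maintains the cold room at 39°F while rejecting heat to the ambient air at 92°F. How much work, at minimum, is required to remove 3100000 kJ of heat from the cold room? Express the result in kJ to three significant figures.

In absolute terms T_C = 277.04 K and T_H = 306.48 K, so ΔT = 29.44 K.
The reversible limit is COP_R = T_C/ΔT = 9.409, so W_min = Q_C/COP = Q_C·ΔT/T_C.
W_min = 3100000 × 29.44/277.04 = 329500 kJ.

329000 kJ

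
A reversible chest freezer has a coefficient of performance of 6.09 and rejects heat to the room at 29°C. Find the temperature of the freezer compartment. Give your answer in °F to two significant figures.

For a Carnot refrigerator COP_R = T_C/(T_H − T_C), so T_C = COP·T_H/(1 + COP).
With T_H = 302.15 K, T_C = 6.09 × 302.15/7.090 = 259.53 K.
Converting, 259.53 K = 7.49°F.

7.5 °F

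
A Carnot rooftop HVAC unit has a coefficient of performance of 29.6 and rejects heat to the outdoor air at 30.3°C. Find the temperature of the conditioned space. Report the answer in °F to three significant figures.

68.7 °F

For a Carnot refrigerator COP_R = T_C/(T_H − T_C), so T_C = COP·T_H/(1 + COP).
With T_H = 303.45 K, T_C = 29.6 × 303.45/30.60 = 293.53 K.
Converting, 293.53 K = 68.69°F.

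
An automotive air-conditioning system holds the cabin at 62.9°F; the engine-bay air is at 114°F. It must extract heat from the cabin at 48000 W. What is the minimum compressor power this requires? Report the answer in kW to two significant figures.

4.7 kW

In absolute terms T_C = 290.32 K and T_H = 318.71 K, so ΔT = 28.39 K.
COP_Carnot = T_C/ΔT = 290.32/28.39 = 10.23.
Ẇ_min = Q̇/COP_Carnot = 48000/10.23 = 4694 W = 4.694 kW.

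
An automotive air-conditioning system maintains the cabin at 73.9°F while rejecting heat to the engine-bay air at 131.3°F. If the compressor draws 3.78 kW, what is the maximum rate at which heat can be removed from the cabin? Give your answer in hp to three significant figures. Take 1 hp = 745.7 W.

47.1 hp

In absolute terms T_C = 296.43 K and T_H = 328.32 K, so ΔT = 31.89 K.
COP_Carnot = T_C/ΔT = 296.43/31.89 = 9.296.
Q̇_max = COP_Carnot × Ẇ = 9.296 × 3.780 kW = 35.14 kW = 47.12 hp.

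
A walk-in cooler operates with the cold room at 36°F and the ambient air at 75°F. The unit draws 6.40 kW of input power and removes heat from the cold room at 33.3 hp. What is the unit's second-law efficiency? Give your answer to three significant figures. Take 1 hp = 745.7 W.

0.305

Converting, Q̇_C = 33.30 hp = 24.83 kW, so COP_actual = Q̇_C/Ẇ = 24.83/6.400 = 3.880.
In absolute terms T_C = 275.37 K and T_H = 297.04 K, so ΔT = 21.67 K.
COP_Carnot = T_C/ΔT = 275.37/21.67 = 12.71.
η_II = COP_actual/COP_Carnot = 3.880/12.71 = 0.3053.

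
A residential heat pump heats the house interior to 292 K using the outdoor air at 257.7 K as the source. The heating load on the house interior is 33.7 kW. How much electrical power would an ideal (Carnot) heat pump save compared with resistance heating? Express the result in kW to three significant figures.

29.7 kW

The reservoir spacing is ΔT = 292 − 257.7 = 34.30 K.
COP_Carnot = T_H/ΔT = 292.00/34.30 = 8.513.
Resistance heating needs Ẇ_res = Q̇_H = 33.70 kW; the reversible heat pump needs only Ẇ_hp = Q̇_H/COP = 3.959 kW.
Saving = 33.70 − 3.959 = 29.74 kW.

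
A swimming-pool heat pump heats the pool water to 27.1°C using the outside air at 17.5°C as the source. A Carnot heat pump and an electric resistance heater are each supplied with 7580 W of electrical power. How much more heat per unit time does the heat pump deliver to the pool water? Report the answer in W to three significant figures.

229000 W

In absolute terms T_C = 290.65 K and T_H = 300.25 K, so ΔT = 9.600 K.
COP_Carnot = T_H/ΔT = 300.25/9.600 = 31.28.
The heat pump delivers Q̇_H = COP × Ẇ = 237100 W; the resistance heater delivers Ẇ = 7580 W.
Extra = (COP − 1)·Ẇ = 229500 W.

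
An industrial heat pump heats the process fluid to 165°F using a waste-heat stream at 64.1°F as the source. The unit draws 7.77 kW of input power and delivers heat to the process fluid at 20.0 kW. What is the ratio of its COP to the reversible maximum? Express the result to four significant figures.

COP_actual = Q̇_H/Ẇ = 20.00/7.770 = 2.574.
In absolute terms T_C = 290.98 K and T_H = 347.04 K, so ΔT = 56.06 K.
COP_Carnot = T_H/ΔT = 347.04/56.06 = 6.191.
η_II = COP_actual/COP_Carnot = 2.574/6.191 = 0.4158.

0.4158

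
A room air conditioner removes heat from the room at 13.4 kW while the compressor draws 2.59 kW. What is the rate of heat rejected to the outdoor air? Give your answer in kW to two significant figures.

For a cyclic device the first law requires Q̇_H = Q̇_C + Ẇ.
Q̇_H = Q̇_C + Ẇ = 15.99 kW.

16 kW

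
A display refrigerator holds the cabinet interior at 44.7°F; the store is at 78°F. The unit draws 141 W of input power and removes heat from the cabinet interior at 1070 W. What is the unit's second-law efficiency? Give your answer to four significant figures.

0.5010

COP_actual = Q̇_C/Ẇ = 1070/141.0 = 7.589.
In absolute terms T_C = 280.21 K and T_H = 298.71 K, so ΔT = 18.50 K.
COP_Carnot = T_C/ΔT = 280.21/18.50 = 15.15.
η_II = COP_actual/COP_Carnot = 7.589/15.15 = 0.5010.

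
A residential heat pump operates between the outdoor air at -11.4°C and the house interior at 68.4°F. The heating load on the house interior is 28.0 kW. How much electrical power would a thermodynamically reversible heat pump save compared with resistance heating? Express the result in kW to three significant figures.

In absolute terms T_C = 261.75 K and T_H = 293.37 K, so ΔT = 31.62 K.
COP_Carnot = T_H/ΔT = 293.37/31.62 = 9.277.
Resistance heating needs Ẇ_res = Q̇_H = 28.00 kW; the reversible heat pump needs only Ẇ_hp = Q̇_H/COP = 3.018 kW.
Saving = 28.00 − 3.018 = 24.98 kW.

25.0 kW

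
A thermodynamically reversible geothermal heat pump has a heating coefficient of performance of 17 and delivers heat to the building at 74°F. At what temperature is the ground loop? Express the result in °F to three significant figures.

COP_HP = T_H/(T_H − T_C) gives T_H − T_C = T_H/COP.
With T_H = 296.48 K, T_C = 296.48 × (1 − 1/17) = 279.04 K.
Converting, 279.04 K = 42.61°F.

42.6 °F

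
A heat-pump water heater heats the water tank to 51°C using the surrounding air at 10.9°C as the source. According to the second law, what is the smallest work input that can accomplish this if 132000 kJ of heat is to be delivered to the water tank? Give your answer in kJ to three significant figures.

In absolute terms T_C = 284.05 K and T_H = 324.15 K, so ΔT = 40.10 K.
The reversible limit is COP_HP = T_H/ΔT = 8.084, so W_min = Q_H/COP = Q_H·ΔT/T_H.
W_min = 132000 × 40.10/324.15 = 16330 kJ.

16300 kJ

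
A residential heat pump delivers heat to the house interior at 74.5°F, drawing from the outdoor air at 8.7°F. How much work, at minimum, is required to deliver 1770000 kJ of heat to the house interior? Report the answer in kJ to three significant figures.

218000 kJ

In absolute terms T_C = 260.21 K and T_H = 296.76 K, so ΔT = 36.56 K.
The reversible limit is COP_HP = T_H/ΔT = 8.118, so W_min = Q_H/COP = Q_H·ΔT/T_H.
W_min = 1770000 × 36.56/296.76 = 218000 kJ.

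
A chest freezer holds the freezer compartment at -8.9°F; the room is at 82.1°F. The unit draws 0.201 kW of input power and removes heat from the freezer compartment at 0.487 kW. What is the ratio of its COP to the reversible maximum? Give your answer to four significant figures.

0.4891

COP_actual = Q̇_C/Ẇ = 0.4870/0.2010 = 2.423.
In absolute terms T_C = 250.43 K and T_H = 300.98 K, so ΔT = 50.56 K.
COP_Carnot = T_C/ΔT = 250.43/50.56 = 4.954.
η_II = COP_actual/COP_Carnot = 2.423/4.954 = 0.4891.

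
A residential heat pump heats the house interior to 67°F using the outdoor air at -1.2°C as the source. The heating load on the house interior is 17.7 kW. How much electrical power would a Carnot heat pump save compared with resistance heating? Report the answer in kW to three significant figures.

In absolute terms T_C = 271.95 K and T_H = 292.59 K, so ΔT = 20.64 K.
COP_Carnot = T_H/ΔT = 292.59/20.64 = 14.17.
Resistance heating needs Ẇ_res = Q̇_H = 17.70 kW; the reversible heat pump needs only Ẇ_hp = Q̇_H/COP = 1.249 kW.
Saving = 17.70 − 1.249 = 16.45 kW.

16.5 kW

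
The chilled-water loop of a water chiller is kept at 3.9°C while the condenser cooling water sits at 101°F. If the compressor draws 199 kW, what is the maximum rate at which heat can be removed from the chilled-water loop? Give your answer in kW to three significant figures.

1600 kW

In absolute terms T_C = 277.05 K and T_H = 311.48 K, so ΔT = 34.43 K.
COP_Carnot = T_C/ΔT = 277.05/34.43 = 8.046.
Q̇_max = COP_Carnot × Ẇ = 8.046 × 199.0 kW = 1601 kW.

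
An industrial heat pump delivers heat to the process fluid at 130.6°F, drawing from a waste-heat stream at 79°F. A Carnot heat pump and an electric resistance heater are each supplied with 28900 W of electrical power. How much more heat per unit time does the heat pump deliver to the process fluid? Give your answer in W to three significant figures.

In absolute terms T_C = 299.26 K and T_H = 327.93 K, so ΔT = 28.67 K.
COP_Carnot = T_H/ΔT = 327.93/28.67 = 11.44.
The heat pump delivers Q̇_H = COP × Ẇ = 330600 W; the resistance heater delivers Ẇ = 28900 W.
Extra = (COP − 1)·Ẇ = 301700 W.

302000 W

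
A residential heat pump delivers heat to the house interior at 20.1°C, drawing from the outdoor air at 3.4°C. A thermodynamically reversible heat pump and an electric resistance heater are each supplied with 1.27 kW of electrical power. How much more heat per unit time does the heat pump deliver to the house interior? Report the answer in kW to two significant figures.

21 kW

In absolute terms T_C = 276.55 K and T_H = 293.25 K, so ΔT = 16.70 K.
COP_Carnot = T_H/ΔT = 293.25/16.70 = 17.56.
The heat pump delivers Q̇_H = COP × Ẇ = 22.30 kW; the resistance heater delivers Ẇ = 1.270 kW.
Extra = (COP − 1)·Ẇ = 21.03 kW.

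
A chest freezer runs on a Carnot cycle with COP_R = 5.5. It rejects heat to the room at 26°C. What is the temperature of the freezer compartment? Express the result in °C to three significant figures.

For a Carnot refrigerator COP_R = T_C/(T_H − T_C), so T_C = COP·T_H/(1 + COP).
With T_H = 299.15 K, T_C = 5.5 × 299.15/6.500 = 253.13 K.
Converting, 253.13 K = -20.02°C.

-20.0 °C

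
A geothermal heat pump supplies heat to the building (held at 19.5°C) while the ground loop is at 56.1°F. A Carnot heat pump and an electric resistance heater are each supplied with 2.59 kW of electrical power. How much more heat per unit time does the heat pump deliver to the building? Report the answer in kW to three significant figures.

In absolute terms T_C = 286.54 K and T_H = 292.65 K, so ΔT = 6.111 K.
COP_Carnot = T_H/ΔT = 292.65/6.111 = 47.89.
The heat pump delivers Q̇_H = COP × Ẇ = 124.0 kW; the resistance heater delivers Ẇ = 2.590 kW.
Extra = (COP − 1)·Ẇ = 121.4 kW.

121 kW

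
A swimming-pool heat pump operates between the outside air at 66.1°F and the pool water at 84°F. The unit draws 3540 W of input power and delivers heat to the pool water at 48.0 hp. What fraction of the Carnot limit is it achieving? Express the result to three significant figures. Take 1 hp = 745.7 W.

0.333

Converting, Q̇_H = 48.00 hp = 35790 W, so COP_actual = Q̇_H/Ẇ = 35790/3540 = 10.11.
In absolute terms T_C = 292.09 K and T_H = 302.04 K, so ΔT = 9.944 K.
COP_Carnot = T_H/ΔT = 302.04/9.944 = 30.37.
η_II = COP_actual/COP_Carnot = 10.11/30.37 = 0.3329.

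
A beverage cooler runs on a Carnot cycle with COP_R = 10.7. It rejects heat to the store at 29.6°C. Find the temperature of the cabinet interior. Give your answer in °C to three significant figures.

3.72 °C

For a Carnot refrigerator COP_R = T_C/(T_H − T_C), so T_C = COP·T_H/(1 + COP).
With T_H = 302.75 K, T_C = 10.7 × 302.75/11.70 = 276.87 K.
Converting, 276.87 K = 3.72°C.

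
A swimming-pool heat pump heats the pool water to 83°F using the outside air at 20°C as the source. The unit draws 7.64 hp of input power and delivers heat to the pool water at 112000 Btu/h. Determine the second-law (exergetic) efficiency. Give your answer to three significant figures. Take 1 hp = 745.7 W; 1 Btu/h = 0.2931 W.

Converting, Q̇_H = 112000 Btu/h = 44.02 hp, so COP_actual = Q̇_H/Ẇ = 44.02/7.640 = 5.762.
In absolute terms T_C = 293.15 K and T_H = 301.48 K, so ΔT = 8.333 K.
COP_Carnot = T_H/ΔT = 301.48/8.333 = 36.18.
η_II = COP_actual/COP_Carnot = 5.762/36.18 = 0.1593.

0.159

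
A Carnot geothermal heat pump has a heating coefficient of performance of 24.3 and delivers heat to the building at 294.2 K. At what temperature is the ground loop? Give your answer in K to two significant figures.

280 K

COP_HP = T_H/(T_H − T_C) gives T_H − T_C = T_H/COP.
With T_H = 294.20 K, T_C = 294.20 × (1 − 1/24.3) = 282.09 K.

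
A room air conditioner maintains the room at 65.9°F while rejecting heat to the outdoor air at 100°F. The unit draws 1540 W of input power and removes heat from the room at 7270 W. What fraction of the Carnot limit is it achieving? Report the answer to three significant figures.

COP_actual = Q̇_C/Ẇ = 7270/1540 = 4.721.
In absolute terms T_C = 291.98 K and T_H = 310.93 K, so ΔT = 18.94 K.
COP_Carnot = T_C/ΔT = 291.98/18.94 = 15.41.
η_II = COP_actual/COP_Carnot = 4.721/15.41 = 0.3063.

0.306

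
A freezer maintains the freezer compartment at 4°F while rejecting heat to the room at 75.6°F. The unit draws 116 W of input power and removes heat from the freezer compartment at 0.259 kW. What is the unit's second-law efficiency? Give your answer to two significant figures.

Converting, Q̇_C = 0.2590 kW = 259.0 W, so COP_actual = Q̇_C/Ẇ = 259.0/116.0 = 2.233.
In absolute terms T_C = 257.59 K and T_H = 297.37 K, so ΔT = 39.78 K.
COP_Carnot = T_C/ΔT = 257.59/39.78 = 6.476.
η_II = COP_actual/COP_Carnot = 2.233/6.476 = 0.3448.

0.34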